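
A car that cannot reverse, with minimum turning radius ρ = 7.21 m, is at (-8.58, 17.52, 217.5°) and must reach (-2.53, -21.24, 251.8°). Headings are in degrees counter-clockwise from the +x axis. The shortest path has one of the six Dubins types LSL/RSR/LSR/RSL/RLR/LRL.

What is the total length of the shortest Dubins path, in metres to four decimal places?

41.1047 m

Let ψ = atan2(Δy, Δx) = atan2(-38.76, 6.05) = -81.1284° be the start→goal bearing.
Normalize: d = |goal − start| / ρ = 39.229327/7.21 = 5.440961, α = (θ_start − ψ) mod 360° = 298.6284° = 5.212048 rad, β = (θ_goal − ψ) mod 360° = 332.9284° = 5.810696 rad.
Common terms: sin α = -0.877746, cos α = 0.479126, sin β = -0.455104, cos β = 0.890438, cos(α−β) = 0.826098, d² = 29.604054. Work in radians in the unit-radius frame; every candidate has L = ρ·(t + p + q).
LSL: p² = 2 + d² − 2cos(α−β) + 2d(sin α − sin β) = 25.352703; p = √p² = 5.035147; φ = atan2(cos β − cos α, d + sin α − sin β) = 0.081779 rad; t = (φ − α) mod 2π = 1.152916 rad, q = (β − φ) mod 2π = 5.728917 rad → L = 7.21·(1.152916 + 5.035147 + 5.728917) = 7.21·11.916980 = 85.921426 m
RSR: p² = 2 + d² − 2cos(α−β) + 2d(sin β − sin α) = 34.551011; p = √p² = 5.878011; φ = atan2(cos α − cos β, d − sin α + sin β) = -0.070032 rad; t = (α − φ) mod 2π = 5.282080 rad, q = (φ − β) mod 2π = 0.402457 rad → L = 7.21·(5.282080 + 5.878011 + 0.402457) = 7.21·11.562548 = 83.365972 m
LSR: p² = d² − 2 + 2cos(α−β) + 2d(sin α + sin β) = 14.752280; p = √p² = 3.840870; φ = atan2(−cos α − cos β, d + sin α + sin β) − atan2(−2, p) = 0.158289 rad; t = (φ − α) mod 2π = 1.229426 rad, q = (φ − β) mod 2π = 0.630778 rad → L = 7.21·(1.229426 + 3.840870 + 0.630778) = 7.21·5.701074 = 41.104746 m
RSL: p² = d² − 2 + 2cos(α−β) − 2d(sin α + sin β) = 43.760221; p = √p² = 6.615151; φ = atan2(cos α + cos β, d − sin α − sin β) − atan2(2, p) = -0.094103 rad; t = (α − φ) mod 2π = 5.306151 rad, q = (β − φ) mod 2π = 5.904799 rad → L = 7.21·(5.306151 + 6.615151 + 5.904799) = 7.21·17.826101 = 128.526187 m
RLR: c = (6 − d² + 2cos(α−β) + 2d(sin α − sin β))/8 = -3.318876, |c| > 1 → infeasible
LRL: c = (6 − d² + 2cos(α−β) − 2d(sin α − sin β))/8 = -2.169088, |c| > 1 → infeasible
Shortest: LSR with L = 41.104746 m ≈ 41.1047 m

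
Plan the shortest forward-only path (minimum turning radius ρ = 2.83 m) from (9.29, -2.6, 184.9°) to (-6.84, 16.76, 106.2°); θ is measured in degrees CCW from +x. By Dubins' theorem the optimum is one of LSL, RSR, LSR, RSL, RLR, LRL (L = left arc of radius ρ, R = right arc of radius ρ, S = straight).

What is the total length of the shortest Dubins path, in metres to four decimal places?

Let ψ = atan2(Δy, Δx) = atan2(19.36, -16.13) = 129.7997° be the start→goal bearing.
Normalize: d = |goal − start| / ρ = 25.198938/2.83 = 8.904219, α = (θ_start − ψ) mod 360° = 55.1003° = 0.961681 rad, β = (θ_goal − ψ) mod 360° = 336.4003° = 5.871292 rad.
Common terms: sin α = 0.820154, cos α = 0.572142, sin β = -0.400345, cos β = 0.916364, cos(α−β) = 0.195946, d² = 79.285108. Work in radians in the unit-radius frame; every candidate has L = ρ·(t + p + q).
LSL: p² = 2 + d² − 2cos(α−β) + 2d(sin α − sin β) = 102.628402; p = √p² = 10.130568; φ = atan2(cos β − cos α, d + sin α − sin β) = 0.033985 rad; t = (φ − α) mod 2π = 5.355490 rad, q = (β − φ) mod 2π = 5.837307 rad → L = 2.83·(5.355490 + 10.130568 + 5.837307) = 2.83·21.323364 = 60.345121 m
RSR: p² = 2 + d² − 2cos(α−β) + 2d(sin β − sin α) = 59.158029; p = √p² = 7.691426; φ = atan2(cos α − cos β, d − sin α + sin β) = -0.044769 rad; t = (α − φ) mod 2π = 1.006450 rad, q = (φ − β) mod 2π = 0.367124 rad → L = 2.83·(1.006450 + 7.691426 + 0.367124) = 2.83·9.065000 = 25.653949 m
LSR: p² = d² − 2 + 2cos(α−β) + 2d(sin α + sin β) = 85.153149; p = √p² = 9.227846; φ = atan2(−cos α − cos β, d + sin α + sin β) − atan2(−2, p) = 0.055128 rad; t = (φ − α) mod 2π = 5.376632 rad, q = (φ − β) mod 2π = 0.467021 rad → L = 2.83·(5.376632 + 9.227846 + 0.467021) = 2.83·15.071500 = 42.652345 m
RSL: p² = d² − 2 + 2cos(α−β) − 2d(sin α + sin β) = 70.200851; p = √p² = 8.378595; φ = atan2(cos α + cos β, d − sin α − sin β) − atan2(2, p) = -0.060646 rad; t = (α − φ) mod 2π = 1.022327 rad, q = (β − φ) mod 2π = 5.931938 rad → L = 2.83·(1.022327 + 8.378595 + 5.931938) = 2.83·15.332860 = 43.391992 m
RLR: c = (6 − d² + 2cos(α−β) + 2d(sin α − sin β))/8 = -6.394754, |c| > 1 → infeasible
LRL: c = (6 − d² + 2cos(α−β) − 2d(sin α − sin β))/8 = -11.828550, |c| > 1 → infeasible
Shortest: RSR with L = 25.653949 m ≈ 25.6539 m

25.6539 m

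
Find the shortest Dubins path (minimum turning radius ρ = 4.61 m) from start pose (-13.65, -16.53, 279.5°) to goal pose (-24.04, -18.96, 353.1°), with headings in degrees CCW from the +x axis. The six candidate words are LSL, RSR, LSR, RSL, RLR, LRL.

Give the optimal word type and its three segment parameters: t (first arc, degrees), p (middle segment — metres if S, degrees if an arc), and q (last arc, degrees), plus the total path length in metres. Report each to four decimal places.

Let ψ = atan2(Δy, Δx) = atan2(-2.43, -10.39) = -166.8363° be the start→goal bearing.
Normalize: d = |goal − start| / ρ = 10.670380/4.61 = 2.314616, α = (θ_start − ψ) mod 360° = 86.3363° = 1.506853 rad, β = (θ_goal − ψ) mod 360° = 159.9363° = 2.791416 rad.
Common terms: sin α = 0.997956, cos α = 0.063899, sin β = 0.343064, cos β = -0.939312, cos(α−β) = 0.282341, d² = 5.357447. Work in radians in the unit-radius frame; every candidate has L = ρ·(t + p + q).
LSL: p² = 2 + d² − 2cos(α−β) + 2d(sin α − sin β) = 9.824413; p = √p² = 3.134392; φ = atan2(cos β − cos α, d + sin α − sin β) = -0.325799 rad; t = (φ − α) mod 2π = 4.450533 rad, q = (β − φ) mod 2π = 3.117215 rad → L = 4.61·(4.450533 + 3.134392 + 3.117215) = 4.61·10.702140 = 49.336864 m
RSR: p² = 2 + d² − 2cos(α−β) + 2d(sin β − sin α) = 3.761115; p = √p² = 1.939359; φ = atan2(cos α − cos β, d − sin α + sin β) = 0.543681 rad; t = (α − φ) mod 2π = 0.963172 rad, q = (φ − β) mod 2π = 4.035451 rad → L = 4.61·(0.963172 + 1.939359 + 4.035451) = 4.61·6.937982 = 31.984099 m
LSR: p² = d² − 2 + 2cos(α−β) + 2d(sin α + sin β) = 10.130024; p = √p² = 3.182770; φ = atan2(−cos α − cos β, d + sin α + sin β) − atan2(−2, p) = 0.796072 rad; t = (φ − α) mod 2π = 5.572404 rad, q = (φ − β) mod 2π = 4.287841 rad → L = 4.61·(5.572404 + 3.182770 + 4.287841) = 4.61·13.043015 = 60.128298 m
RSL: p² = d² − 2 + 2cos(α−β) − 2d(sin α + sin β) = -2.285764 < 0 → infeasible
RLR: c = (6 − d² + 2cos(α−β) + 2d(sin α − sin β))/8 = 0.529861; p = 2π − arccos c = 5.270825 rad; φ = atan2(cos α − cos β, d − sin α + sin β) = 0.543681 rad; t = (α − φ + p/2) mod 2π = 3.598585 rad, q = (α − β − t + p) mod 2π = 0.387678 rad → L = 4.61·(3.598585 + 5.270825 + 0.387678) = 4.61·9.257088 = 42.675176 m
LRL: c = (6 − d² + 2cos(α−β) − 2d(sin α − sin β))/8 = -0.228052; p = 2π − arccos c = 4.482313 rad; φ = atan2(cos β − cos α, d + sin α − sin β) = -0.325799 rad; t = (φ − α + p/2) mod 2π = 0.408504 rad, q = (β − α − t + p) mod 2π = 5.358371 rad → L = 4.61·(0.408504 + 4.482313 + 5.358371) = 4.61·10.249188 = 47.248757 m
Shortest: RSR with L = 31.984099 m ≈ 31.9841 m
Convert RSR to answer units (arcs ×180/π): t = 0.963172·180/π = 55.1857°, p = ρ·p = 4.61·1.939359 = 8.9404 m, q = 4.035451·180/π = 231.2143°, L = 31.9841 m.

RSR: t = 55.1857°, p = 8.9404 m, q = 231.2143°, L = 31.9841 m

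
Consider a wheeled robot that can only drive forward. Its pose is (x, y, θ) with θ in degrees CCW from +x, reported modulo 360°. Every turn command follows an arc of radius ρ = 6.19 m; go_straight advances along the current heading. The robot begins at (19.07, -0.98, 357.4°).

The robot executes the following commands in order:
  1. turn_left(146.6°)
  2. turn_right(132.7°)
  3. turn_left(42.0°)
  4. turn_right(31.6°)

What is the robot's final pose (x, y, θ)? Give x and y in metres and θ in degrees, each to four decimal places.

set_pose: (x, y, θ) = (19.0700, -0.9800, 357.4000°), ρ = 6.19
turn_left(146.6°): centre at ρ to the left, rotate +146.6° → (22.9892, 10.2114, 504.0000° ≡ 144.0000°)
turn_right(132.7°): centre at ρ to the right, rotate −132.7° → (25.4147, 21.2893, 11.3000°)
turn_left(42.0°): centre at ρ to the left, rotate +42.0° → (29.1648, 23.6600, 53.3000°)
turn_right(31.6°): centre at ρ to the right, rotate −31.6° → (31.8390, 25.7120, 21.7000°)

(31.8390, 25.7120, 21.7000°)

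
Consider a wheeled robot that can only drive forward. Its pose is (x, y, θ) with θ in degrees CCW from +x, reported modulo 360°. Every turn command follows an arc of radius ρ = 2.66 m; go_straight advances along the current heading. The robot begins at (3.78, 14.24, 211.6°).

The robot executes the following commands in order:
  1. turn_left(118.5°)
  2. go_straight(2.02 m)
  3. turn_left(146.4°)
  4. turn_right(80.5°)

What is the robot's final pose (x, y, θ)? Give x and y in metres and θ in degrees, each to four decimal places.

set_pose: (x, y, θ) = (3.7800, 14.2400, 211.6000°), ρ = 2.66
turn_left(118.5°): centre at ρ to the left, rotate +118.5° → (3.8478, 9.6685, 330.1000°)
go_straight(2.02): x += 2.02·cos θ, y += 2.02·sin θ → (5.5990, 8.6615, 330.1000°)
turn_left(146.4°): centre at ρ to the left, rotate +146.4° → (9.3055, 12.1543, 476.5000° ≡ 116.5000°)
turn_right(80.5°): centre at ρ to the right, rotate −80.5° → (10.1225, 15.4932, 36.0000°)

(10.1225, 15.4932, 36.0000°)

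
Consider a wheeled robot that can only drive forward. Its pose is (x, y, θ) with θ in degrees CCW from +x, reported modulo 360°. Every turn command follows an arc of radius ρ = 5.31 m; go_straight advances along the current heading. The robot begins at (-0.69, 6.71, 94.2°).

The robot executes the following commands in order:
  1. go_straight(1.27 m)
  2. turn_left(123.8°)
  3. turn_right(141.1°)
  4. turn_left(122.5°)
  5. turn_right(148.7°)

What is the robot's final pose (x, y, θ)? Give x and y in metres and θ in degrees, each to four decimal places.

set_pose: (x, y, θ) = (-0.6900, 6.7100, 94.2000°), ρ = 5.31
go_straight(1.27): x += 1.27·cos θ, y += 1.27·sin θ → (-0.7830, 7.9766, 94.2000°)
turn_left(123.8°): centre at ρ to the left, rotate +123.8° → (-9.3479, 11.7720, 218.0000°)
turn_right(141.1°): centre at ρ to the right, rotate −141.1° → (-17.7889, 17.1599, 76.9000°)
turn_left(122.5°): centre at ρ to the left, rotate +122.5° → (-24.7245, 23.3719, 199.4000°)
turn_right(148.7°): centre at ρ to the right, rotate −148.7° → (-30.5973, 31.7437, 50.7000°)

(-30.5973, 31.7437, 50.7000°)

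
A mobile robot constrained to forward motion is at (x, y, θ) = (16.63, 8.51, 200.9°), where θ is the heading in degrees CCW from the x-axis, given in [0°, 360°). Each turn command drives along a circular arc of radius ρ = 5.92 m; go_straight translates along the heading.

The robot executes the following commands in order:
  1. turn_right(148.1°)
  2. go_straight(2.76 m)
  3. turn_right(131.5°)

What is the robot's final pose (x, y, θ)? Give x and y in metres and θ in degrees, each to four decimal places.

set_pose: (x, y, θ) = (16.6300, 8.5100, 200.9000°), ρ = 5.92
turn_right(148.1°): centre at ρ to the right, rotate −148.1° → (9.8027, 17.6197, 52.8000°)
go_straight(2.76): x += 2.76·cos θ, y += 2.76·sin θ → (11.4713, 19.8181, 52.8000°)
turn_right(131.5°): centre at ρ to the right, rotate −131.5° → (21.9920, 17.3989, -78.7000° ≡ 281.3000°)

(21.9920, 17.3989, 281.3000°)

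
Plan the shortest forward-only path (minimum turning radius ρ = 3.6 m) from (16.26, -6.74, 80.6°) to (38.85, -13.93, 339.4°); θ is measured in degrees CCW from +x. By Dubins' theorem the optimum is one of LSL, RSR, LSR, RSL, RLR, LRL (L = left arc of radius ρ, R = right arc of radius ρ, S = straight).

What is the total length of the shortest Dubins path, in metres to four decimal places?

26.7412 m

Let ψ = atan2(Δy, Δx) = atan2(-7.19, 22.59) = -17.6554° be the start→goal bearing.
Normalize: d = |goal − start| / ρ = 23.706628/3.6 = 6.585174, α = (θ_start − ψ) mod 360° = 98.2554° = 1.714880 rad, β = (θ_goal − ψ) mod 360° = 357.0554° = 6.231792 rad.
Common terms: sin α = 0.989638, cos α = -0.143585, sin β = -0.051371, cos β = 0.998680, cos(α−β) = -0.194234, d² = 43.364522. Work in radians in the unit-radius frame; every candidate has L = ρ·(t + p + q).
LSL: p² = 2 + d² − 2cos(α−β) + 2d(sin α − sin β) = 59.463442; p = √p² = 7.711254; φ = atan2(cos β − cos α, d + sin α − sin β) = 0.148677 rad; t = (φ − α) mod 2π = 4.716983 rad, q = (β − φ) mod 2π = 6.083115 rad → L = 3.6·(4.716983 + 7.711254 + 6.083115) = 3.6·18.511352 = 66.640866 m
RSR: p² = 2 + d² − 2cos(α−β) + 2d(sin β − sin α) = 32.042538; p = √p² = 5.660613; φ = atan2(cos α − cos β, d − sin α + sin β) = -0.203187 rad; t = (α − φ) mod 2π = 1.918066 rad, q = (φ − β) mod 2π = 6.131392 rad → L = 3.6·(1.918066 + 5.660613 + 6.131392) = 3.6·13.710071 = 49.356257 m
LSR: p² = d² − 2 + 2cos(α−β) + 2d(sin α + sin β) = 53.333355; p = √p² = 7.302969; φ = atan2(−cos α − cos β, d + sin α + sin β) − atan2(−2, p) = 0.154135 rad; t = (φ − α) mod 2π = 4.722441 rad, q = (φ − β) mod 2π = 0.205529 rad → L = 3.6·(4.722441 + 7.302969 + 0.205529) = 3.6·12.230939 = 44.031382 m
RSL: p² = d² − 2 + 2cos(α−β) − 2d(sin α + sin β) = 28.618751; p = √p² = 5.349650; φ = atan2(cos α + cos β, d − sin α − sin β) − atan2(2, p) = -0.207482 rad; t = (α − φ) mod 2π = 1.922362 rad, q = (β − φ) mod 2π = 0.156089 rad → L = 3.6·(1.922362 + 5.349650 + 0.156089) = 3.6·7.428100 = 26.741160 m
RLR: c = (6 − d² + 2cos(α−β) + 2d(sin α − sin β))/8 = -3.005317, |c| > 1 → infeasible
LRL: c = (6 − d² + 2cos(α−β) − 2d(sin α − sin β))/8 = -6.432930, |c| > 1 → infeasible
Shortest: RSL with L = 26.741160 m ≈ 26.7412 m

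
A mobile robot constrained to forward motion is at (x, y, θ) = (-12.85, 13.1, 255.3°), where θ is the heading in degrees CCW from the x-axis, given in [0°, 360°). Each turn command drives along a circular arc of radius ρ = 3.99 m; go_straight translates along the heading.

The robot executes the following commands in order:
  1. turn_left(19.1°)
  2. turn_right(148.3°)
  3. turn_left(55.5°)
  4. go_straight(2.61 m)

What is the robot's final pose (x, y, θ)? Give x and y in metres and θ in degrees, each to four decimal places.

(-26.1152, 10.6891, 181.6000°)

set_pose: (x, y, θ) = (-12.8500, 13.1000, 255.3000°), ρ = 3.99
turn_left(19.1°): centre at ρ to the left, rotate +19.1° → (-12.9688, 11.7814, 274.4000°)
turn_right(148.3°): centre at ρ to the right, rotate −148.3° → (-20.1710, 9.1244, 126.1000°)
turn_left(55.5°): centre at ρ to the left, rotate +55.5° → (-23.5062, 10.7619, 181.6000°)
go_straight(2.61): x += 2.61·cos θ, y += 2.61·sin θ → (-26.1152, 10.6891, 181.6000°)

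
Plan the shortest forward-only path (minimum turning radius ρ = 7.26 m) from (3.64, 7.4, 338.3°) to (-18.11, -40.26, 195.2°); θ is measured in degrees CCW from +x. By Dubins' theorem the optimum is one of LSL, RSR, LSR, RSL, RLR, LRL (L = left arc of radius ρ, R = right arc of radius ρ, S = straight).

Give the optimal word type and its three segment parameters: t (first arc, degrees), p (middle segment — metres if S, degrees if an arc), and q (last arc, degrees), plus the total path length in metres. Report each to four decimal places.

RSR: t = 100.0328°, p = 39.8684 m, q = 43.0672°, L = 58.0007 m

Let ψ = atan2(Δy, Δx) = atan2(-47.66, -21.75) = -114.5299° be the start→goal bearing.
Normalize: d = |goal − start| / ρ = 52.388339/7.26 = 7.216025, α = (θ_start − ψ) mod 360° = 92.8299° = 1.620188 rad, β = (θ_goal − ψ) mod 360° = 309.7299° = 5.405807 rad.
Common terms: sin α = 0.998780, cos α = -0.049372, sin β = -0.769066, cos β = 0.639170, cos(α−β) = -0.799685, d² = 52.071013. Work in radians in the unit-radius frame; every candidate has L = ρ·(t + p + q).
LSL: p² = 2 + d² − 2cos(α−β) + 2d(sin α − sin β) = 81.184024; p = √p² = 9.010218; φ = atan2(cos β − cos α, d + sin α − sin β) = 0.076492 rad; t = (φ − α) mod 2π = 4.739490 rad, q = (β − φ) mod 2π = 5.329315 rad → L = 7.26·(4.739490 + 9.010218 + 5.329315) = 7.26·19.079022 = 138.513701 m
RSR: p² = 2 + d² − 2cos(α−β) + 2d(sin β − sin α) = 30.156739; p = √p² = 5.491515; φ = atan2(cos α − cos β, d − sin α + sin β) = -0.125714 rad; t = (α − φ) mod 2π = 1.745902 rad, q = (φ − β) mod 2π = 0.751664 rad → L = 7.26·(1.745902 + 5.491515 + 0.751664) = 7.26·7.989081 = 58.000731 m
LSR: p² = d² − 2 + 2cos(α−β) + 2d(sin α + sin β) = 51.786899; p = √p² = 7.196311; φ = atan2(−cos α − cos β, d + sin α + sin β) − atan2(−2, p) = 0.192031 rad; t = (φ − α) mod 2π = 4.855028 rad, q = (φ − β) mod 2π = 1.069409 rad → L = 7.26·(4.855028 + 7.196311 + 1.069409) = 7.26·13.120749 = 95.256639 m
RSL: p² = d² − 2 + 2cos(α−β) − 2d(sin α + sin β) = 45.156387; p = √p² = 6.719850; φ = atan2(cos α + cos β, d − sin α − sin β) − atan2(2, p) = -0.205055 rad; t = (α − φ) mod 2π = 1.825243 rad, q = (β − φ) mod 2π = 5.610862 rad → L = 7.26·(1.825243 + 6.719850 + 5.610862) = 7.26·14.155955 = 102.772236 m
RLR: c = (6 − d² + 2cos(α−β) + 2d(sin α − sin β))/8 = -2.769592, |c| > 1 → infeasible
LRL: c = (6 − d² + 2cos(α−β) − 2d(sin α − sin β))/8 = -9.148003, |c| > 1 → infeasible
Shortest: RSR with L = 58.000731 m ≈ 58.0007 m
Convert RSR to answer units (arcs ×180/π): t = 1.745902·180/π = 100.0328°, p = ρ·p = 7.26·5.491515 = 39.8684 m, q = 0.751664·180/π = 43.0672°, L = 58.0007 m.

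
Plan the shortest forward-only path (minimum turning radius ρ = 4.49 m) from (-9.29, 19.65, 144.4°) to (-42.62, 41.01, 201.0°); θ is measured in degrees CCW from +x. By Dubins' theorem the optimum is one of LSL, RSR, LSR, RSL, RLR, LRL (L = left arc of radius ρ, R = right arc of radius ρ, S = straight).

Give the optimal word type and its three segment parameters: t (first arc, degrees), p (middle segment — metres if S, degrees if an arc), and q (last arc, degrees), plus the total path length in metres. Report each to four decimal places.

Let ψ = atan2(Δy, Δx) = atan2(21.36, -33.33) = 147.3456° be the start→goal bearing.
Normalize: d = |goal − start| / ρ = 39.587100/4.49 = 8.816726, α = (θ_start − ψ) mod 360° = 357.0544° = 6.231774 rad, β = (θ_goal − ψ) mod 360° = 53.6544° = 0.936445 rad.
Common terms: sin α = -0.051389, cos α = 0.998679, sin β = 0.805456, cos β = 0.592655, cos(α−β) = 0.550481, d² = 77.734659. Work in radians in the unit-radius frame; every candidate has L = ρ·(t + p + q).
LSL: p² = 2 + d² − 2cos(α−β) + 2d(sin α − sin β) = 63.524563; p = √p² = 7.970230; φ = atan2(cos β − cos α, d + sin α − sin β) = -0.050965 rad; t = (φ − α) mod 2π = 0.000447 rad, q = (β − φ) mod 2π = 0.987410 rad → L = 4.49·(0.000447 + 7.970230 + 0.987410) = 4.49·8.958086 = 40.221807 m
RSR: p² = 2 + d² − 2cos(α−β) + 2d(sin β − sin α) = 93.742833; p = √p² = 9.682088; φ = atan2(cos α − cos β, d − sin α + sin β) = 0.041948 rad; t = (α − φ) mod 2π = 6.189826 rad, q = (φ − β) mod 2π = 5.388688 rad → L = 4.49·(6.189826 + 9.682088 + 5.388688) = 4.49·21.260602 = 95.460105 m
LSR: p² = d² − 2 + 2cos(α−β) + 2d(sin α + sin β) = 90.132438; p = √p² = 9.493811; φ = atan2(−cos α − cos β, d + sin α + sin β) − atan2(−2, p) = 0.042865 rad; t = (φ − α) mod 2π = 0.094276 rad, q = (φ − β) mod 2π = 5.389605 rad → L = 4.49·(0.094276 + 9.493811 + 5.389605) = 4.49·14.977692 = 67.249838 m
RSL: p² = d² − 2 + 2cos(α−β) − 2d(sin α + sin β) = 63.538803; p = √p² = 7.971123; φ = atan2(cos α + cos β, d − sin α − sin β) − atan2(2, p) = -0.050965 rad; t = (α − φ) mod 2π = 6.282739 rad, q = (β − φ) mod 2π = 0.987410 rad → L = 4.49·(6.282739 + 7.971123 + 0.987410) = 4.49·15.241271 = 68.433309 m
RLR: c = (6 − d² + 2cos(α−β) + 2d(sin α − sin β))/8 = -10.717854, |c| > 1 → infeasible
LRL: c = (6 − d² + 2cos(α−β) − 2d(sin α − sin β))/8 = -6.940570, |c| > 1 → infeasible
Shortest: LSL with L = 40.221807 m ≈ 40.2218 m
Convert LSL to answer units (arcs ×180/π): t = 0.000447·180/π = 0.0256°, p = ρ·p = 4.49·7.970230 = 35.7863 m, q = 0.987410·180/π = 56.5744°, L = 40.2218 m.

LSL: t = 0.0256°, p = 35.7863 m, q = 56.5744°, L = 40.2218 m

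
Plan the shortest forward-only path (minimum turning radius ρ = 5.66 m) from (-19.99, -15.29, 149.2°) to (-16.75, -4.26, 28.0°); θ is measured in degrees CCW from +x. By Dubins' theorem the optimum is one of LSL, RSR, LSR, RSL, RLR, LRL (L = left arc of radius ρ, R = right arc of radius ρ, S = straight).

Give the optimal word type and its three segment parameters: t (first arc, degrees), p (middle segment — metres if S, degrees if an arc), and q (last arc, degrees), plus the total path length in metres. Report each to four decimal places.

RSL: t = 130.5551°, p = 1.3759 m, q = 9.3551°, L = 15.1970 m

Let ψ = atan2(Δy, Δx) = atan2(11.03, 3.24) = 73.6301° be the start→goal bearing.
Normalize: d = |goal − start| / ρ = 11.496021/5.66 = 2.031099, α = (θ_start − ψ) mod 360° = 75.5699° = 1.318943 rad, β = (θ_goal − ψ) mod 360° = 314.3699° = 5.486789 rad.
Common terms: sin α = 0.968452, cos α = 0.249200, sin β = -0.714841, cos β = 0.699287, cos(α−β) = -0.518027, d² = 4.125364. Work in radians in the unit-radius frame; every candidate has L = ρ·(t + p + q).
LSL: p² = 2 + d² − 2cos(α−β) + 2d(sin α − sin β) = 13.999287; p = √p² = 3.741562; φ = atan2(cos β − cos α, d + sin α − sin β) = 0.120586 rad; t = (φ − α) mod 2π = 5.084829 rad, q = (β − φ) mod 2π = 5.366203 rad → L = 5.66·(5.084829 + 3.741562 + 5.366203) = 5.66·14.192594 = 80.330080 m
RSR: p² = 2 + d² − 2cos(α−β) + 2d(sin β − sin α) = 0.323548; p = √p² = 0.568813; φ = atan2(cos α − cos β, d − sin α + sin β) = -0.912892 rad; t = (α − φ) mod 2π = 2.231835 rad, q = (φ − β) mod 2π = 6.166689 rad → L = 5.66·(2.231835 + 0.568813 + 6.166689) = 5.66·8.967337 = 50.755129 m
LSR: p² = d² − 2 + 2cos(α−β) + 2d(sin α + sin β) = 2.119530; p = √p² = 1.455860; φ = atan2(−cos α − cos β, d + sin α + sin β) − atan2(−2, p) = 0.548076 rad; t = (φ − α) mod 2π = 5.512319 rad, q = (φ − β) mod 2π = 1.344472 rad → L = 5.66·(5.512319 + 1.455860 + 1.344472) = 5.66·8.312651 = 47.049607 m
RSL: p² = d² − 2 + 2cos(α−β) − 2d(sin α + sin β) = 0.059090; p = √p² = 0.243084; φ = atan2(cos α + cos β, d − sin α − sin β) − atan2(2, p) = -0.959674 rad; t = (α − φ) mod 2π = 2.278617 rad, q = (β − φ) mod 2π = 0.163278 rad → L = 5.66·(2.278617 + 0.243084 + 0.163278) = 5.66·2.684979 = 15.196980 m
RLR: c = (6 − d² + 2cos(α−β) + 2d(sin α − sin β))/8 = 0.959556; p = 2π − arccos c = 5.997811 rad; φ = atan2(cos α − cos β, d − sin α + sin β) = -0.912892 rad; t = (α − φ + p/2) mod 2π = 5.230741 rad, q = (α − β − t + p) mod 2π = 2.882410 rad → L = 5.66·(5.230741 + 5.997811 + 2.882410) = 5.66·14.110962 = 79.868045 m
LRL: c = (6 − d² + 2cos(α−β) − 2d(sin α − sin β))/8 = -0.749911; p = 2π − arccos c = 3.864462 rad; φ = atan2(cos β − cos α, d + sin α − sin β) = 0.120586 rad; t = (φ − α + p/2) mod 2π = 0.733874 rad, q = (β − α − t + p) mod 2π = 1.015248 rad → L = 5.66·(0.733874 + 3.864462 + 1.015248) = 5.66·5.613584 = 31.772886 m
Shortest: RSL with L = 15.196980 m ≈ 15.1970 m
Convert RSL to answer units (arcs ×180/π): t = 2.278617·180/π = 130.5551°, p = ρ·p = 5.66·0.243084 = 1.3759 m, q = 0.163278·180/π = 9.3551°, L = 15.1970 m.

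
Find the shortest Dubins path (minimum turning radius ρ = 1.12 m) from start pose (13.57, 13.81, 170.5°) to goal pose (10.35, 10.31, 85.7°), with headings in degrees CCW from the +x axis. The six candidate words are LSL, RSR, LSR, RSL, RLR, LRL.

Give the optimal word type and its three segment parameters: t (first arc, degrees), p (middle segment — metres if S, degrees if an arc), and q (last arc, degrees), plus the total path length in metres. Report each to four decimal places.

Let ψ = atan2(Δy, Δx) = atan2(-3.50, -3.22) = -132.6141° be the start→goal bearing.
Normalize: d = |goal − start| / ρ = 4.755881/1.12 = 4.246322, α = (θ_start − ψ) mod 360° = 303.1141° = 5.290338 rad, β = (θ_goal − ψ) mod 360° = 218.3141° = 3.810299 rad.
Common terms: sin α = -0.837585, cos α = 0.546307, sin β = -0.619972, cos β = -0.784624, cos(α−β) = 0.090633, d² = 18.031250. Work in radians in the unit-radius frame; every candidate has L = ρ·(t + p + q).
LSL: p² = 2 + d² − 2cos(α−β) + 2d(sin α − sin β) = 18.001874; p = √p² = 4.242861; φ = atan2(cos β − cos α, d + sin α − sin β) = -0.319074 rad; t = (φ − α) mod 2π = 0.673773 rad, q = (β − φ) mod 2π = 4.129373 rad → L = 1.12·(0.673773 + 4.242861 + 4.129373) = 1.12·9.046008 = 10.131528 m
RSR: p² = 2 + d² − 2cos(α−β) + 2d(sin β − sin α) = 21.698096; p = √p² = 4.658122; φ = atan2(cos α − cos β, d − sin α + sin β) = 0.289761 rad; t = (α − φ) mod 2π = 5.000578 rad, q = (φ − β) mod 2π = 2.762647 rad → L = 1.12·(5.000578 + 4.658122 + 2.762647) = 1.12·12.421346 = 13.911908 m
LSR: p² = d² − 2 + 2cos(α−β) + 2d(sin α + sin β) = 3.834009; p = √p² = 1.958063; φ = atan2(−cos α − cos β, d + sin α + sin β) − atan2(−2, p) = 0.881242 rad; t = (φ − α) mod 2π = 1.874089 rad, q = (φ − β) mod 2π = 3.354128 rad → L = 1.12·(1.874089 + 1.958063 + 3.354128) = 1.12·7.186280 = 8.048634 m
RSL: p² = d² − 2 + 2cos(α−β) − 2d(sin α + sin β) = 28.591021; p = √p² = 5.347057; φ = atan2(cos α + cos β, d − sin α − sin β) − atan2(2, p) = -0.399684 rad; t = (α − φ) mod 2π = 5.690022 rad, q = (β − φ) mod 2π = 4.209983 rad → L = 1.12·(5.690022 + 5.347057 + 4.209983) = 1.12·15.247062 = 17.076710 m
RLR: c = (6 − d² + 2cos(α−β) + 2d(sin α − sin β))/8 = -1.712262, |c| > 1 → infeasible
LRL: c = (6 − d² + 2cos(α−β) − 2d(sin α − sin β))/8 = -1.250234, |c| > 1 → infeasible
Shortest: LSR with L = 8.048634 m ≈ 8.0486 m
Convert LSR to answer units (arcs ×180/π): t = 1.874089·180/π = 107.3774°, p = ρ·p = 1.12·1.958063 = 2.1930 m, q = 3.354128·180/π = 192.1774°, L = 8.0486 m.

LSR: t = 107.3774°, p = 2.1930 m, q = 192.1774°, L = 8.0486 m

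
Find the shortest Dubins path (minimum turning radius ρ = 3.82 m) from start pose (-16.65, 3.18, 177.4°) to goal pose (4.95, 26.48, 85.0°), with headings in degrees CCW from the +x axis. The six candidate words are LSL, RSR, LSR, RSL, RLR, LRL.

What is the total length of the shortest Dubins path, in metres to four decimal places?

Let ψ = atan2(Δy, Δx) = atan2(23.30, 21.60) = 47.1683° be the start→goal bearing.
Normalize: d = |goal − start| / ρ = 31.771843/3.82 = 8.317236, α = (θ_start − ψ) mod 360° = 130.2317° = 2.272972 rad, β = (θ_goal − ψ) mod 360° = 37.8317° = 0.660288 rad.
Common terms: sin α = 0.763439, cos α = -0.645880, sin β = 0.613344, cos β = 0.789816, cos(α−β) = -0.041876, d² = 69.176421. Work in radians in the unit-radius frame; every candidate has L = ρ·(t + p + q).
LSL: p² = 2 + d² − 2cos(α−β) + 2d(sin α − sin β) = 73.756914; p = √p² = 8.588185; φ = atan2(cos β − cos α, d + sin α − sin β) = 0.167960 rad; t = (φ − α) mod 2π = 4.178173 rad, q = (β − φ) mod 2π = 0.492328 rad → L = 3.82·(4.178173 + 8.588185 + 0.492328) = 3.82·13.258686 = 50.648179 m
RSR: p² = 2 + d² − 2cos(α−β) + 2d(sin β − sin α) = 68.763429; p = √p² = 8.292372; φ = atan2(cos α − cos β, d − sin α + sin β) = -0.174011 rad; t = (α − φ) mod 2π = 2.446983 rad, q = (φ − β) mod 2π = 5.448886 rad → L = 3.82·(2.446983 + 8.292372 + 5.448886) = 3.82·16.188241 = 61.839082 m
LSR: p² = d² − 2 + 2cos(α−β) + 2d(sin α + sin β) = 89.994728; p = √p² = 9.486555; φ = atan2(−cos α − cos β, d + sin α + sin β) − atan2(−2, p) = 0.192935 rad; t = (φ − α) mod 2π = 4.203148 rad, q = (φ − β) mod 2π = 5.815833 rad → L = 3.82·(4.203148 + 9.486555 + 5.815833) = 3.82·19.505536 = 74.511148 m
RSL: p² = d² − 2 + 2cos(α−β) − 2d(sin α + sin β) = 44.190611; p = √p² = 6.647602; φ = atan2(cos α + cos β, d − sin α − sin β) − atan2(2, p) = -0.271510 rad; t = (α − φ) mod 2π = 2.544482 rad, q = (β − φ) mod 2π = 0.931798 rad → L = 3.82·(2.544482 + 6.647602 + 0.931798) = 3.82·10.123882 = 38.673231 m
RLR: c = (6 − d² + 2cos(α−β) + 2d(sin α − sin β))/8 = -7.595429, |c| > 1 → infeasible
LRL: c = (6 − d² + 2cos(α−β) − 2d(sin α − sin β))/8 = -8.219614, |c| > 1 → infeasible
Shortest: RSL with L = 38.673231 m ≈ 38.6732 m

38.6732 m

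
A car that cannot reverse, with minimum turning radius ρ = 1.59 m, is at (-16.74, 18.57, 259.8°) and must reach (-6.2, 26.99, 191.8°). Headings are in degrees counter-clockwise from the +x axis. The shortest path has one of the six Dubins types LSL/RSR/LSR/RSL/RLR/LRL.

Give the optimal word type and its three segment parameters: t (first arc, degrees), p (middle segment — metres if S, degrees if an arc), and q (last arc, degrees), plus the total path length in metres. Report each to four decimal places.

LSL: t = 137.7342°, p = 11.7281 m, q = 154.2658°, L = 19.8313 m

Let ψ = atan2(Δy, Δx) = atan2(8.42, 10.54) = 38.6200° be the start→goal bearing.
Normalize: d = |goal − start| / ρ = 13.490293/1.59 = 8.484461, α = (θ_start − ψ) mod 360° = 221.1800° = 3.860319 rad, β = (θ_goal − ψ) mod 360° = 153.1800° = 2.673495 rad.
Common terms: sin α = -0.658427, cos α = -0.752645, sin β = 0.451189, cos β = -0.892428, cos(α−β) = 0.374607, d² = 71.986077. Work in radians in the unit-radius frame; every candidate has L = ρ·(t + p + q).
LSL: p² = 2 + d² − 2cos(α−β) + 2d(sin α − sin β) = 54.407878; p = √p² = 7.376170; φ = atan2(cos β − cos α, d + sin α − sin β) = -0.018952 rad; t = (φ − α) mod 2π = 2.403914 rad, q = (β − φ) mod 2π = 2.692447 rad → L = 1.59·(2.403914 + 7.376170 + 2.692447) = 1.59·12.472531 = 19.831324 m
RSR: p² = 2 + d² − 2cos(α−β) + 2d(sin β − sin α) = 92.065848; p = √p² = 9.595095; φ = atan2(cos α − cos β, d − sin α + sin β) = 0.014569 rad; t = (α − φ) mod 2π = 3.845750 rad, q = (φ − β) mod 2π = 3.624259 rad → L = 1.59·(3.845750 + 9.595095 + 3.624259) = 1.59·17.065104 = 27.133516 m
LSR: p² = d² − 2 + 2cos(α−β) + 2d(sin α + sin β) = 67.218695; p = √p² = 8.198701; φ = atan2(−cos α − cos β, d + sin α + sin β) − atan2(−2, p) = 0.435459 rad; t = (φ − α) mod 2π = 2.858325 rad, q = (φ − β) mod 2π = 4.045149 rad → L = 1.59·(2.858325 + 8.198701 + 4.045149) = 1.59·15.102174 = 24.012457 m
RSL: p² = d² − 2 + 2cos(α−β) − 2d(sin α + sin β) = 74.251885; p = √p² = 8.616953; φ = atan2(cos α + cos β, d − sin α − sin β) − atan2(2, p) = -0.415119 rad; t = (α − φ) mod 2π = 4.275438 rad, q = (β − φ) mod 2π = 3.088614 rad → L = 1.59·(4.275438 + 8.616953 + 3.088614) = 1.59·15.981006 = 25.409800 m
RLR: c = (6 − d² + 2cos(α−β) + 2d(sin α − sin β))/8 = -10.508231, |c| > 1 → infeasible
LRL: c = (6 − d² + 2cos(α−β) − 2d(sin α − sin β))/8 = -5.800985, |c| > 1 → infeasible
Shortest: LSL with L = 19.831324 m ≈ 19.8313 m
Convert LSL to answer units (arcs ×180/π): t = 2.403914·180/π = 137.7342°, p = ρ·p = 1.59·7.376170 = 11.7281 m, q = 2.692447·180/π = 154.2658°, L = 19.8313 m.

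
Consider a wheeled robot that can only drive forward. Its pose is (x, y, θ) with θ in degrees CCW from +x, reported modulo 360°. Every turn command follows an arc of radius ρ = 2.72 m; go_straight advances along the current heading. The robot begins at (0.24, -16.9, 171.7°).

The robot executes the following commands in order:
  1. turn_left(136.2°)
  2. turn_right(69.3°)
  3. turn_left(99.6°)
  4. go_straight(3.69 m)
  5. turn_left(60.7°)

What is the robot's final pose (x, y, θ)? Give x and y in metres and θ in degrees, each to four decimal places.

(5.3322, -29.2547, 38.9000°)

set_pose: (x, y, θ) = (0.2400, -16.9000, 171.7000°), ρ = 2.72
turn_left(136.2°): centre at ρ to the left, rotate +136.2° → (-2.2990, -21.2624, 307.9000°)
turn_right(69.3°): centre at ρ to the right, rotate −69.3° → (-2.1236, -24.3504, 238.6000°)
turn_left(99.6°): centre at ρ to the left, rotate +99.6° → (-0.8121, -28.2930, 338.2000°)
go_straight(3.69): x += 3.69·cos θ, y += 3.69·sin θ → (2.6140, -29.6633, 338.2000°)
turn_left(60.7°): centre at ρ to the left, rotate +60.7° → (5.3322, -29.2547, 398.9000° ≡ 38.9000°)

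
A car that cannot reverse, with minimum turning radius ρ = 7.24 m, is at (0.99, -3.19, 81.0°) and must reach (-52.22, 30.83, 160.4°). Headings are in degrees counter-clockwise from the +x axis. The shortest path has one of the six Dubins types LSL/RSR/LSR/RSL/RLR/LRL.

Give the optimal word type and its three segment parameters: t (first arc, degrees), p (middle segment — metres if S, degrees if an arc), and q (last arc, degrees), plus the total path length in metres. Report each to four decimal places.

LSL: t = 70.7376°, p = 55.0504 m, q = 8.6624°, L = 65.0836 m

Let ψ = atan2(Δy, Δx) = atan2(34.02, -53.21) = 147.4070° be the start→goal bearing.
Normalize: d = |goal − start| / ρ = 63.155875/7.24 = 8.723187, α = (θ_start − ψ) mod 360° = 293.5930° = 5.124164 rad, β = (θ_goal − ψ) mod 360° = 12.9930° = 0.226770 rad.
Common terms: sin α = -0.916412, cos α = 0.400236, sin β = 0.224831, cos β = 0.974398, cos(α−β) = 0.183951, d² = 76.093993. Work in radians in the unit-radius frame; every candidate has L = ρ·(t + p + q).
LSL: p² = 2 + d² − 2cos(α−β) + 2d(sin α − sin β) = 57.815534; p = √p² = 7.603653; φ = atan2(cos β − cos α, d + sin α − sin β) = 0.075583 rad; t = (φ − α) mod 2π = 1.234605 rad, q = (β − φ) mod 2π = 0.151187 rad → L = 7.24·(1.234605 + 7.603653 + 0.151187) = 7.24·8.989444 = 65.083575 m
RSR: p² = 2 + d² − 2cos(α−β) + 2d(sin β − sin α) = 97.636647; p = √p² = 9.881126; φ = atan2(cos α − cos β, d − sin α + sin β) = -0.058140 rad; t = (α − φ) mod 2π = 5.182303 rad, q = (φ − β) mod 2π = 5.998276 rad → L = 7.24·(5.182303 + 9.881126 + 5.998276) = 7.24·21.061705 = 152.486744 m
LSR: p² = d² − 2 + 2cos(α−β) + 2d(sin α + sin β) = 62.396321; p = √p² = 7.899134; φ = atan2(−cos α − cos β, d + sin α + sin β) − atan2(−2, p) = 0.078470 rad; t = (φ − α) mod 2π = 1.237492 rad, q = (φ − β) mod 2π = 6.134886 rad → L = 7.24·(1.237492 + 7.899134 + 6.134886) = 7.24·15.271512 = 110.565745 m
RSL: p² = d² − 2 + 2cos(α−β) − 2d(sin α + sin β) = 86.527471; p = √p² = 9.302014; φ = atan2(cos α + cos β, d − sin α − sin β) − atan2(2, p) = -0.066799 rad; t = (α − φ) mod 2π = 5.190963 rad, q = (β − φ) mod 2π = 0.293569 rad → L = 7.24·(5.190963 + 9.302014 + 0.293569) = 7.24·14.786546 = 107.054596 m
RLR: c = (6 − d² + 2cos(α−β) + 2d(sin α − sin β))/8 = -11.204581, |c| > 1 → infeasible
LRL: c = (6 − d² + 2cos(α−β) − 2d(sin α − sin β))/8 = -6.226942, |c| > 1 → infeasible
Shortest: LSL with L = 65.083575 m ≈ 65.0836 m
Convert LSL to answer units (arcs ×180/π): t = 1.234605·180/π = 70.7376°, p = ρ·p = 7.24·7.603653 = 55.0504 m, q = 0.151187·180/π = 8.6624°, L = 65.0836 m.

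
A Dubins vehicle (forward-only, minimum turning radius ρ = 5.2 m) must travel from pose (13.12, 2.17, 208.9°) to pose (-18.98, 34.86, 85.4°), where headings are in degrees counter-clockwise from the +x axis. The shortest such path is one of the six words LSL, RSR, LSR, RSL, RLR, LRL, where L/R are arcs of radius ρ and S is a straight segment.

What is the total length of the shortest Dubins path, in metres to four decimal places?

Let ψ = atan2(Δy, Δx) = atan2(32.69, -32.10) = 134.4783° be the start→goal bearing.
Normalize: d = |goal − start| / ρ = 45.815348/5.2 = 8.810644, α = (θ_start − ψ) mod 360° = 74.4217° = 1.298904 rad, β = (θ_goal − ψ) mod 360° = 310.9217° = 5.426608 rad.
Common terms: sin α = 0.963265, cos α = 0.268554, sin β = -0.755605, cos β = 0.655028, cos(α−β) = -0.551937, d² = 77.627445. Work in radians in the unit-radius frame; every candidate has L = ρ·(t + p + q).
LSL: p² = 2 + d² − 2cos(α−β) + 2d(sin α − sin β) = 111.020013; p = √p² = 10.536603; φ = atan2(cos β − cos α, d + sin α − sin β) = 0.036687 rad; t = (φ − α) mod 2π = 5.020968 rad, q = (β − φ) mod 2π = 5.389921 rad → L = 5.2·(5.020968 + 10.536603 + 5.389921) = 5.2·20.947492 = 108.926961 m
RSR: p² = 2 + d² − 2cos(α−β) + 2d(sin β − sin α) = 50.442624; p = √p² = 7.102297; φ = atan2(cos α − cos β, d − sin α + sin β) = -0.054442 rad; t = (α − φ) mod 2π = 1.353347 rad, q = (φ − β) mod 2π = 0.802135 rad → L = 5.2·(1.353347 + 7.102297 + 0.802135) = 5.2·9.257779 = 48.140449 m
LSR: p² = d² − 2 + 2cos(α−β) + 2d(sin α + sin β) = 78.182799; p = √p² = 8.842104; φ = atan2(−cos α − cos β, d + sin α + sin β) − atan2(−2, p) = 0.120391 rad; t = (φ − α) mod 2π = 5.104672 rad, q = (φ − β) mod 2π = 0.976968 rad → L = 5.2·(5.104672 + 8.842104 + 0.976968) = 5.2·14.923744 = 77.603470 m
RSL: p² = d² − 2 + 2cos(α−β) − 2d(sin α + sin β) = 70.864342; p = √p² = 8.418096; φ = atan2(cos α + cos β, d − sin α − sin β) − atan2(2, p) = -0.126312 rad; t = (α − φ) mod 2π = 1.425217 rad, q = (β − φ) mod 2π = 5.552920 rad → L = 5.2·(1.425217 + 8.418096 + 5.552920) = 5.2·15.396233 = 80.060413 m
RLR: c = (6 − d² + 2cos(α−β) + 2d(sin α − sin β))/8 = -5.305328, |c| > 1 → infeasible
LRL: c = (6 − d² + 2cos(α−β) − 2d(sin α − sin β))/8 = -12.877502, |c| > 1 → infeasible
Shortest: RSR with L = 48.140449 m ≈ 48.1404 m

48.1404 m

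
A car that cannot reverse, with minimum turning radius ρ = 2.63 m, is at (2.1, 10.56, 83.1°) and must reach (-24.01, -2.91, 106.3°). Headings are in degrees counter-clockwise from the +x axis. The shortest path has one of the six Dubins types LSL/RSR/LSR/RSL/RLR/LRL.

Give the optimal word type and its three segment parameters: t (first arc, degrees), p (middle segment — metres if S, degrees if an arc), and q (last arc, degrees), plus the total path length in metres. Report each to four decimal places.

LSR: t = 141.0792°, p = 24.1354 m, q = 117.8792°, L = 36.0222 m

Let ψ = atan2(Δy, Δx) = atan2(-13.47, -26.11) = -152.7110° be the start→goal bearing.
Normalize: d = |goal − start| / ρ = 29.379806/2.63 = 11.171029, α = (θ_start − ψ) mod 360° = 235.8110° = 4.115679 rad, β = (θ_goal − ψ) mod 360° = 259.0110° = 4.520596 rad.
Common terms: sin α = -0.827189, cos α = -0.561924, sin β = -0.981664, cos β = -0.190620, cos(α−β) = 0.919135, d² = 124.791887. Work in radians in the unit-radius frame; every candidate has L = ρ·(t + p + q).
LSL: p² = 2 + d² − 2cos(α−β) + 2d(sin α − sin β) = 128.404905; p = √p² = 11.331589; φ = atan2(cos β − cos α, d + sin α − sin β) = 0.032773 rad; t = (φ − α) mod 2π = 2.200279 rad, q = (β − φ) mod 2π = 4.487823 rad → L = 2.63·(2.200279 + 11.331589 + 4.487823) = 2.63·18.019691 = 47.391786 m
RSR: p² = 2 + d² − 2cos(α−β) + 2d(sin β − sin α) = 121.502326; p = √p² = 11.022809; φ = atan2(cos α − cos β, d − sin α + sin β) = -0.033691 rad; t = (α − φ) mod 2π = 4.149371 rad, q = (φ − β) mod 2π = 1.728898 rad → L = 2.63·(4.149371 + 11.022809 + 1.728898) = 2.63·16.901078 = 44.449836 m
LSR: p² = d² − 2 + 2cos(α−β) + 2d(sin α + sin β) = 84.216661; p = √p² = 9.176964; φ = atan2(−cos α − cos β, d + sin α + sin β) − atan2(−2, p) = 0.294791 rad; t = (φ − α) mod 2π = 2.462297 rad, q = (φ − β) mod 2π = 2.057380 rad → L = 2.63·(2.462297 + 9.176964 + 2.057380) = 2.63·13.696640 = 36.022164 m
RSL: p² = d² − 2 + 2cos(α−β) − 2d(sin α + sin β) = 165.043654; p = √p² = 12.846932; φ = atan2(cos α + cos β, d − sin α − sin β) − atan2(2, p) = -0.212352 rad; t = (α − φ) mod 2π = 4.328032 rad, q = (β − φ) mod 2π = 4.732948 rad → L = 2.63·(4.328032 + 12.846932 + 4.732948) = 2.63·21.907911 = 57.617806 m
RLR: c = (6 − d² + 2cos(α−β) + 2d(sin α − sin β))/8 = -14.187791, |c| > 1 → infeasible
LRL: c = (6 − d² + 2cos(α−β) − 2d(sin α − sin β))/8 = -15.050613, |c| > 1 → infeasible
Shortest: LSR with L = 36.022164 m ≈ 36.0222 m
Convert LSR to answer units (arcs ×180/π): t = 2.462297·180/π = 141.0792°, p = ρ·p = 2.63·9.176964 = 24.1354 m, q = 2.057380·180/π = 117.8792°, L = 36.0222 m.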